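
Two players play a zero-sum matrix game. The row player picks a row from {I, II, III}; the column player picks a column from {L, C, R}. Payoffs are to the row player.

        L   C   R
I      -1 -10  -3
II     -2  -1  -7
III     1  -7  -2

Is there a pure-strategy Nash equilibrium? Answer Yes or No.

No

Row minima: I → -10, II → -7, III → -7; maximin = -7.
Column maxima: L → 1, C → -1, R → -2; minimax = -2.
-7 ≠ -2, so no pure-strategy equilibrium exists.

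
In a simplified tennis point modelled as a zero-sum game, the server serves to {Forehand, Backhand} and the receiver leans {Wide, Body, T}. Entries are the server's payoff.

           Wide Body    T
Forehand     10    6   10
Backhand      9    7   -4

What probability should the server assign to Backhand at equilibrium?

Row minima: Forehand → 6, Backhand → -4; maximin = 6.
Column maxima: Wide → 10, Body → 7, T → 10; minimax = 7.
6 ≠ 7, so there is no saddle point; optimal play is mixed.
Wide is strictly dominated by Body (it gives the server strictly more in every row), so the receiver never plays it.
On the remaining 2×2 (Forehand, Backhand vs Body, T):
Let the server play Forehand with probability p. Expected payoff against Body: 6p + 7(1−p) = −p + 7; against T: 10p + (-4)(1−p) = 14p − 4.
Setting these equal: −p + 7 = 14p − 4 ⇒ −15p = -11 ⇒ p = 11/15, and the value is (-1)·(11/15) + 7 = 94/15.
For the receiver: with q = P(Body), equating Forehand's and Backhand's payoffs gives −4q + 10 = 11q − 4 ⇒ q = 14/15.

4/15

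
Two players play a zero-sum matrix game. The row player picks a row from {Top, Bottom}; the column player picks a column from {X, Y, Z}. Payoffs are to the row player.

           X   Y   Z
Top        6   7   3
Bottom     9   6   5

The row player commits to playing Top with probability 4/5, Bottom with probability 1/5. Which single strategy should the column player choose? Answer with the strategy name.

Z

If the column player plays X, the row player's expected payoff is (4/5)·6 + (1/5)·9 = 33/5.
If the column player plays Y, the row player's expected payoff is (4/5)·7 + (1/5)·6 = 34/5.
If the column player plays Z, the row player's expected payoff is (4/5)·3 + (1/5)·5 = 17/5.
The column player minimizes the row player's payoff; the smallest is 17/5, so the best response is Z.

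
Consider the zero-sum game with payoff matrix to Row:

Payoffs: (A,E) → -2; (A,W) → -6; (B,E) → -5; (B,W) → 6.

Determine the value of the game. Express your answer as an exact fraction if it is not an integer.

Row minima: A → -6, B → -5; maximin = -5.
Column maxima: E → -2, W → 6; minimax = -2.
-5 ≠ -2, so there is no saddle point; optimal play is mixed.
Let Row play A with probability p. Expected payoff against E: (-2)p + (-5)(1−p) = 3p − 5; against W: (-6)p + 6(1−p) = −12p + 6.
Setting these equal: 3p − 5 = −12p + 6 ⇒ 15p = 11 ⇒ p = 11/15, and the value is (3)·(11/15) − 5 = -14/5.
For Column: with q = P(E), equating A's and B's payoffs gives 4q − 6 = −11q + 6 ⇒ q = 4/5.

-14/5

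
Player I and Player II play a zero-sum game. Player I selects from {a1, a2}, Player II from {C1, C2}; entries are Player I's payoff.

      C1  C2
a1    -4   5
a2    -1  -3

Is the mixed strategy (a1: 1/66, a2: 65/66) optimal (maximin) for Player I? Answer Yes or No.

No

Against C1 this mix gives (1/66)·(-4) + (65/66)·(-1) = -23/22.
Against C2 this mix gives (1/66)·5 + (65/66)·(-3) = -95/33.
Player II will play C2, holding Player I to -95/33. Shifting weight toward the row that does better against C2 would raise this floor (the equalizing mix achieves -17/11 against both C2 and C1), so the proposed strategy is not optimal.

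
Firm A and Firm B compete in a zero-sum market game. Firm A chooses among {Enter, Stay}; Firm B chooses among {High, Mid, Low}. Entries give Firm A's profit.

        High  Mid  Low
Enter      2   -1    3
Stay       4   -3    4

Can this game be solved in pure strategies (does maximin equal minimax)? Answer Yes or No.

Row minima: Enter → -1, Stay → -3; maximin = -1.
Column maxima: High → 4, Mid → -1, Low → 4; minimax = -1.
maximin = minimax = -1, so a saddle point exists.

Yes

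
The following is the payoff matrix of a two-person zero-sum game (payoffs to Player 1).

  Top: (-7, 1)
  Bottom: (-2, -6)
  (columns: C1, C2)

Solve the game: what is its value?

-11/3

Row minima: Top → -7, Bottom → -6; maximin = -6.
Column maxima: C1 → -2, C2 → 1; minimax = -2.
-6 ≠ -2, so there is no saddle point; optimal play is mixed.
Let Player 1 play Top with probability p. Expected payoff against C1: (-7)p + (-2)(1−p) = −5p − 2; against C2: 1p + (-6)(1−p) = 7p − 6.
Setting these equal: −5p − 2 = 7p − 6 ⇒ −12p = -4 ⇒ p = 1/3, and the value is (-5)·(1/3) − 2 = -11/3.
For Player 2: with q = P(C1), equating Top's and Bottom's payoffs gives −8q + 1 = 4q − 6 ⇒ q = 7/12.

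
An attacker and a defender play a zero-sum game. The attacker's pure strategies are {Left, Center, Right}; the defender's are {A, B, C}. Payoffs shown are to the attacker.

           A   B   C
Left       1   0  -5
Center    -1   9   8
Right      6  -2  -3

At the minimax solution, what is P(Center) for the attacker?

Row minima: Left → -5, Center → -1, Right → -3; maximin = -1.
Column maxima: A → 6, B → 9, C → 8; minimax = 6.
-1 ≠ 6, so there is no saddle point; optimal play is mixed.
B is strictly dominated by C (it gives the attacker strictly more in every row), so the defender never plays it.
With B eliminated, Left is strictly dominated by Right (Right gives the attacker strictly more in every remaining column), so the attacker never plays it.
On the remaining 2×2 (Center, Right vs A, C):
Let the attacker play Center with probability p. Expected payoff against A: (-1)p + 6(1−p) = −7p + 6; against C: 8p + (-3)(1−p) = 11p − 3.
Setting these equal: −7p + 6 = 11p − 3 ⇒ −18p = -9 ⇒ p = 1/2, and the value is (-7)·(1/2) + 6 = 5/2.
For the defender: with q = P(A), equating Center's and Right's payoffs gives −9q + 8 = 9q − 3 ⇒ q = 11/18.

1/2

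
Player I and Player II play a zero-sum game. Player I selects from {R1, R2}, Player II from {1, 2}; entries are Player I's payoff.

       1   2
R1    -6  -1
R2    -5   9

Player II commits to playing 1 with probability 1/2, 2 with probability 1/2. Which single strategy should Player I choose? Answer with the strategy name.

Expected payoff of R1: (1/2)·(-6) + (1/2)·(-1) = -7/2.
Expected payoff of R2: (1/2)·(-5) + (1/2)·9 = 2.
The largest is 2, so Player I's best response is R2.

R2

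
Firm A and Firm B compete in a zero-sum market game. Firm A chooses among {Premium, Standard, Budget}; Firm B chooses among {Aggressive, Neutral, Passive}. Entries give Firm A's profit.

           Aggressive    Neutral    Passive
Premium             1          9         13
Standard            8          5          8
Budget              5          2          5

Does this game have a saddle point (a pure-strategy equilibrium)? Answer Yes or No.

No

Row minima: Premium → 1, Standard → 5, Budget → 2; maximin = 5.
Column maxima: Aggressive → 8, Neutral → 9, Passive → 13; minimax = 8.
5 ≠ 8, so no pure-strategy equilibrium exists.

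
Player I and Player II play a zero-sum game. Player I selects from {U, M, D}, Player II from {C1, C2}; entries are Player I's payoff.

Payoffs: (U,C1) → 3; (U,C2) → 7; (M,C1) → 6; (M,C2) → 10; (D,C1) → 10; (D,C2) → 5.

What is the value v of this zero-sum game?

Row minima: U → 3, M → 6, D → 5; maximin = 6.
Column maxima: C1 → 10, C2 → 10; minimax = 10.
6 ≠ 10, so there is no saddle point; optimal play is mixed.
U is strictly dominated by M, so Player I never plays it.
On the remaining 2×2 (M, D vs C1, C2):
Let Player I play M with probability p. Expected payoff against C1: 6p + 10(1−p) = −4p + 10; against C2: 10p + 5(1−p) = 5p + 5.
Setting these equal: −4p + 10 = 5p + 5 ⇒ −9p = -5 ⇒ p = 5/9, and the value is (-4)·(5/9) + 10 = 70/9.
For Player II: with q = P(C1), equating M's and D's payoffs gives −4q + 10 = 5q + 5 ⇒ q = 5/9.

70/9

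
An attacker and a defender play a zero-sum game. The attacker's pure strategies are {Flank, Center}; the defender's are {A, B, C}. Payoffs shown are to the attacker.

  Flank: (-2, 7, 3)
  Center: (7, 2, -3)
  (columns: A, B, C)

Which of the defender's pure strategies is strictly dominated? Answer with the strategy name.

B

C holds the attacker's payoff strictly below B in every row: 3 < 7, -3 < 2.
So B is strictly dominated for the defender.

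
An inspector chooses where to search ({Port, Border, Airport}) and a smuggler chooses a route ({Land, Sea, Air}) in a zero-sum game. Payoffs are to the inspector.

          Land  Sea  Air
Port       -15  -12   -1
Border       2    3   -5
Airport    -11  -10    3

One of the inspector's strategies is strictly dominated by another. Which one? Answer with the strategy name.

Airport gives a strictly higher payoff than Port against every column: -11 > -15, -10 > -12, 3 > -1.
So Port is strictly dominated and the inspector never plays it.

Port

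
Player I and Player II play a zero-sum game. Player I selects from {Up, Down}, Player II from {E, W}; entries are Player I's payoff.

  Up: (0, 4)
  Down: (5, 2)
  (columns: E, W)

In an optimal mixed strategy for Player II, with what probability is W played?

5/7

Row minima: Up → 0, Down → 2; maximin = 2.
Column maxima: E → 5, W → 4; minimax = 4.
2 ≠ 4, so there is no saddle point; optimal play is mixed.
Let Player I play Up with probability p. Expected payoff against E: 0p + 5(1−p) = −5p + 5; against W: 4p + 2(1−p) = 2p + 2.
Setting these equal: −5p + 5 = 2p + 2 ⇒ −7p = -3 ⇒ p = 3/7, and the value is (-5)·(3/7) + 5 = 20/7.
For Player II: with q = P(E), equating Up's and Down's payoffs gives −4q + 4 = 3q + 2 ⇒ q = 2/7.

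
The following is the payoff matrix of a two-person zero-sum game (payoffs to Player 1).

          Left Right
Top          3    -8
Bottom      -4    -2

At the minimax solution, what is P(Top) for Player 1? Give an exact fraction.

2/13

Row minima: Top → -8, Bottom → -4; maximin = -4.
Column maxima: Left → 3, Right → -2; minimax = -2.
-4 ≠ -2, so there is no saddle point; optimal play is mixed.
Let Player 1 play Top with probability p. Expected payoff against Left: 3p + (-4)(1−p) = 7p − 4; against Right: (-8)p + (-2)(1−p) = −6p − 2.
Setting these equal: 7p − 4 = −6p − 2 ⇒ 13p = 2 ⇒ p = 2/13, and the value is (7)·(2/13) − 4 = -38/13.
For Player 2: with q = P(Left), equating Top's and Bottom's payoffs gives 11q − 8 = −2q − 2 ⇒ q = 6/13.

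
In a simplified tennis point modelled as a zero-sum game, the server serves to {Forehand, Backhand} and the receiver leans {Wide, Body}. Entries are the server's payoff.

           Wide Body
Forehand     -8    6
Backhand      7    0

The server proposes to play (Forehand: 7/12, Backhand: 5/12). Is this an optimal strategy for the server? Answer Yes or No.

No

Against Wide this mix gives (7/12)·(-8) + (5/12)·7 = -7/4.
Against Body this mix gives (7/12)·6 + (5/12)·0 = 7/2.
The receiver will play Wide, holding the server to -7/4. Shifting weight toward the row that does better against Wide would raise this floor (the equalizing mix achieves 2 against both Wide and Body), so the proposed strategy is not optimal.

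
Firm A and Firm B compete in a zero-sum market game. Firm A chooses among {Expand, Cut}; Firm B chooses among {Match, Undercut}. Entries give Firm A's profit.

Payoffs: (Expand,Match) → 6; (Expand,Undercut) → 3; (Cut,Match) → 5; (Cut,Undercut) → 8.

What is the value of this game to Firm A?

Row minima: Expand → 3, Cut → 5; maximin = 5.
Column maxima: Match → 6, Undercut → 8; minimax = 6.
5 ≠ 6, so there is no saddle point; optimal play is mixed.
Let Firm A play Expand with probability p. Expected payoff against Match: 6p + 5(1−p) = p + 5; against Undercut: 3p + 8(1−p) = −5p + 8.
Setting these equal: p + 5 = −5p + 8 ⇒ 6p = 3 ⇒ p = 1/2, and the value is (1)·(1/2) + 5 = 11/2.
For Firm B: with q = P(Match), equating Expand's and Cut's payoffs gives 3q + 3 = −3q + 8 ⇒ q = 5/6.

11/2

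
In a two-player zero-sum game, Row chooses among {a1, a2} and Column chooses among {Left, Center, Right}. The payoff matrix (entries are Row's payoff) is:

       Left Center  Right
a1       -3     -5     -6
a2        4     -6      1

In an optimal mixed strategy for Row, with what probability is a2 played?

1/8

Row minima: a1 → -6, a2 → -6; maximin = -6.
Column maxima: Left → 4, Center → -5, Right → 1; minimax = -5.
-6 ≠ -5, so there is no saddle point; optimal play is mixed.
Left is strictly dominated by Center (it gives Row strictly more in every row), so Column never plays it.
On the remaining 2×2 (a1, a2 vs Center, Right):
Let Row play a1 with probability p. Expected payoff against Center: (-5)p + (-6)(1−p) = p − 6; against Right: (-6)p + 1(1−p) = −7p + 1.
Setting these equal: p − 6 = −7p + 1 ⇒ 8p = 7 ⇒ p = 7/8, and the value is (1)·(7/8) − 6 = -41/8.
For Column: with q = P(Center), equating a1's and a2's payoffs gives q − 6 = −7q + 1 ⇒ q = 7/8.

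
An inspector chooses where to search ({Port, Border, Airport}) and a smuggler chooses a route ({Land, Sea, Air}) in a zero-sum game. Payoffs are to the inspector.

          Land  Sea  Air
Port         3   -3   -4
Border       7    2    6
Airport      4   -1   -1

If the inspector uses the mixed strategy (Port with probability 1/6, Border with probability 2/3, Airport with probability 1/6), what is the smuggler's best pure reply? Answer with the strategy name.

If the smuggler plays Land, the inspector's expected payoff is (1/6)·3 + (2/3)·7 + (1/6)·4 = 35/6.
If the smuggler plays Sea, the inspector's expected payoff is (1/6)·(-3) + (2/3)·2 + (1/6)·(-1) = 2/3.
If the smuggler plays Air, the inspector's expected payoff is (1/6)·(-4) + (2/3)·6 + (1/6)·(-1) = 19/6.
The smuggler minimizes the inspector's payoff; the smallest is 2/3, so the best response is Sea.

Sea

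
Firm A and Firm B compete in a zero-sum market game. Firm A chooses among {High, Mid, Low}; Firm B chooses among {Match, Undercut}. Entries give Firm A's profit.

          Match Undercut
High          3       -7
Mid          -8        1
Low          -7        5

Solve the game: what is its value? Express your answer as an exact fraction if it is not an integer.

-17/11

Row minima: High → -7, Mid → -8, Low → -7; maximin = -7.
Column maxima: Match → 3, Undercut → 5; minimax = 3.
-7 ≠ 3, so there is no saddle point; optimal play is mixed.
Mid is strictly dominated by Low, so Firm A never plays it.
On the remaining 2×2 (High, Low vs Match, Undercut):
Let Firm A play High with probability p. Expected payoff against Match: 3p + (-7)(1−p) = 10p − 7; against Undercut: (-7)p + 5(1−p) = −12p + 5.
Setting these equal: 10p − 7 = −12p + 5 ⇒ 22p = 12 ⇒ p = 6/11, and the value is (10)·(6/11) − 7 = -17/11.
For Firm B: with q = P(Match), equating High's and Low's payoffs gives 10q − 7 = −12q + 5 ⇒ q = 6/11.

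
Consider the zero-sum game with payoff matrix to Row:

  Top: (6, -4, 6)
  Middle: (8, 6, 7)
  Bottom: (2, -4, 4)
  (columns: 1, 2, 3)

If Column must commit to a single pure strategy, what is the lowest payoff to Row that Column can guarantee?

Column maxima: 1 → 8, 2 → 6, 3 → 7.
The smallest of these is 6.

6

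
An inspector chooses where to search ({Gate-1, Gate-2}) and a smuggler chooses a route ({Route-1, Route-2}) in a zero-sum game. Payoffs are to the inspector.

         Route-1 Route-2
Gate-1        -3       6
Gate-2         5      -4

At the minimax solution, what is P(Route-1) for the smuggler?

Row minima: Gate-1 → -3, Gate-2 → -4; maximin = -3.
Column maxima: Route-1 → 5, Route-2 → 6; minimax = 5.
-3 ≠ 5, so there is no saddle point; optimal play is mixed.
Let the inspector play Gate-1 with probability p. Expected payoff against Route-1: (-3)p + 5(1−p) = −8p + 5; against Route-2: 6p + (-4)(1−p) = 10p − 4.
Setting these equal: −8p + 5 = 10p − 4 ⇒ −18p = -9 ⇒ p = 1/2, and the value is (-8)·(1/2) + 5 = 1.
For the smuggler: with q = P(Route-1), equating Gate-1's and Gate-2's payoffs gives −9q + 6 = 9q − 4 ⇒ q = 5/9.

5/9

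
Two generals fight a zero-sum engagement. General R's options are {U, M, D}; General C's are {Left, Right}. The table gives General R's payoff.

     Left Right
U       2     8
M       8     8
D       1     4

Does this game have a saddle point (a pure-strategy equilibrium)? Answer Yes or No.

Yes

Row minima: U → 2, M → 8, D → 1; maximin = 8.
Column maxima: Left → 8, Right → 8; minimax = 8.
maximin = minimax = 8, so a saddle point exists.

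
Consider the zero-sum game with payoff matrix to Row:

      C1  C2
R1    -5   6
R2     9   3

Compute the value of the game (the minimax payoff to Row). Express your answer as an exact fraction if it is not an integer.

69/17

Row minima: R1 → -5, R2 → 3; maximin = 3.
Column maxima: C1 → 9, C2 → 6; minimax = 6.
3 ≠ 6, so there is no saddle point; optimal play is mixed.
Let Row play R1 with probability p. Expected payoff against C1: (-5)p + 9(1−p) = −14p + 9; against C2: 6p + 3(1−p) = 3p + 3.
Setting these equal: −14p + 9 = 3p + 3 ⇒ −17p = -6 ⇒ p = 6/17, and the value is (-14)·(6/17) + 9 = 69/17.
For Column: with q = P(C1), equating R1's and R2's payoffs gives −11q + 6 = 6q + 3 ⇒ q = 3/17.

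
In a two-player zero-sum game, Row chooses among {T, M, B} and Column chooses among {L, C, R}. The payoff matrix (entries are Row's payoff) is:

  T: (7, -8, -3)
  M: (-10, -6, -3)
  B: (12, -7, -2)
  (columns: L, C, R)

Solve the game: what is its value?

Row minima: T → -8, M → -10, B → -7; maximin = -7.
Column maxima: L → 12, C → -6, R → -2; minimax = -6.
-7 ≠ -6, so there is no saddle point; optimal play is mixed.
T is strictly dominated by B, so Row never plays it.
R is strictly dominated by C (it gives Row strictly more in every row), so Column never plays it.
On the remaining 2×2 (M, B vs L, C):
Let Row play M with probability p. Expected payoff against L: (-10)p + 12(1−p) = −22p + 12; against C: (-6)p + (-7)(1−p) = p − 7.
Setting these equal: −22p + 12 = p − 7 ⇒ −23p = -19 ⇒ p = 19/23, and the value is (-22)·(19/23) + 12 = -142/23.
For Column: with q = P(L), equating M's and B's payoffs gives −4q − 6 = 19q − 7 ⇒ q = 1/23.

-142/23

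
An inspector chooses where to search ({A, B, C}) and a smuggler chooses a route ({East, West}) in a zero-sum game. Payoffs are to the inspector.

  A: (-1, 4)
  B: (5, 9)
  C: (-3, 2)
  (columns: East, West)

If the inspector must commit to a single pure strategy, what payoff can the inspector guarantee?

5

Row minima: A → -1, B → 5, C → -3.
The best of these is 5.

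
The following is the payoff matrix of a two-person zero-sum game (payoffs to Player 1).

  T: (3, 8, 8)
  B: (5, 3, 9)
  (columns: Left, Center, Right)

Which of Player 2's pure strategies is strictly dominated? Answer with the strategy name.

Left holds Player 1's payoff strictly below Right in every row: 3 < 8, 5 < 9.
So Right is strictly dominated for Player 2.

Right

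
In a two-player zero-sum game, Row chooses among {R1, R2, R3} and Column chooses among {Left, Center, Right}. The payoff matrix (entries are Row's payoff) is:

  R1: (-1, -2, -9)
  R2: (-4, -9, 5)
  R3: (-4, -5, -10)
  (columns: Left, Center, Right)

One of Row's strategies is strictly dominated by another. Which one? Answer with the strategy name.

R1 gives a strictly higher payoff than R3 against every column: -1 > -4, -2 > -5, -9 > -10.
So R3 is strictly dominated and Row never plays it.

R3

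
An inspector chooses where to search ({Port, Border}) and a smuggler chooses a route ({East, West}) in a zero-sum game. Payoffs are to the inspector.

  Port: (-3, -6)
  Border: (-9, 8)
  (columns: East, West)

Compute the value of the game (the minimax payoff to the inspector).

-39/10

Row minima: Port → -6, Border → -9; maximin = -6.
Column maxima: East → -3, West → 8; minimax = -3.
-6 ≠ -3, so there is no saddle point; optimal play is mixed.
Let the inspector play Port with probability p. Expected payoff against East: (-3)p + (-9)(1−p) = 6p − 9; against West: (-6)p + 8(1−p) = −14p + 8.
Setting these equal: 6p − 9 = −14p + 8 ⇒ 20p = 17 ⇒ p = 17/20, and the value is (6)·(17/20) − 9 = -39/10.
For the smuggler: with q = P(East), equating Port's and Border's payoffs gives 3q − 6 = −17q + 8 ⇒ q = 7/10.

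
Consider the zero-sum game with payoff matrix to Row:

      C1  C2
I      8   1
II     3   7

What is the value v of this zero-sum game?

Row minima: I → 1, II → 3; maximin = 3.
Column maxima: C1 → 8, C2 → 7; minimax = 7.
3 ≠ 7, so there is no saddle point; optimal play is mixed.
Let Row play I with probability p. Expected payoff against C1: 8p + 3(1−p) = 5p + 3; against C2: 1p + 7(1−p) = −6p + 7.
Setting these equal: 5p + 3 = −6p + 7 ⇒ 11p = 4 ⇒ p = 4/11, and the value is (5)·(4/11) + 3 = 53/11.
For Column: with q = P(C1), equating I's and II's payoffs gives 7q + 1 = −4q + 7 ⇒ q = 6/11.

53/11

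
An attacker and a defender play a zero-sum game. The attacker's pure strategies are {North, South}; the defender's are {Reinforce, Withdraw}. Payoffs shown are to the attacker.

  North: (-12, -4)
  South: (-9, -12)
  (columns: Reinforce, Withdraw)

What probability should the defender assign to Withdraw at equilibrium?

3/11

Row minima: North → -12, South → -12; maximin = -12.
Column maxima: Reinforce → -9, Withdraw → -4; minimax = -9.
-12 ≠ -9, so there is no saddle point; optimal play is mixed.
Let the attacker play North with probability p. Expected payoff against Reinforce: (-12)p + (-9)(1−p) = −3p − 9; against Withdraw: (-4)p + (-12)(1−p) = 8p − 12.
Setting these equal: −3p − 9 = 8p − 12 ⇒ −11p = -3 ⇒ p = 3/11, and the value is (-3)·(3/11) − 9 = -108/11.
For the defender: with q = P(Reinforce), equating North's and South's payoffs gives −8q − 4 = 3q − 12 ⇒ q = 8/11.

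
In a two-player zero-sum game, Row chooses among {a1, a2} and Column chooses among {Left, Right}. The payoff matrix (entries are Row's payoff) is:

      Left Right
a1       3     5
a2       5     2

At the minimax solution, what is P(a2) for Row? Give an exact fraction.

Row minima: a1 → 3, a2 → 2; maximin = 3.
Column maxima: Left → 5, Right → 5; minimax = 5.
3 ≠ 5, so there is no saddle point; optimal play is mixed.
Let Row play a1 with probability p. Expected payoff against Left: 3p + 5(1−p) = −2p + 5; against Right: 5p + 2(1−p) = 3p + 2.
Setting these equal: −2p + 5 = 3p + 2 ⇒ −5p = -3 ⇒ p = 3/5, and the value is (-2)·(3/5) + 5 = 19/5.
For Column: with q = P(Left), equating a1's and a2's payoffs gives −2q + 5 = 3q + 2 ⇒ q = 3/5.

2/5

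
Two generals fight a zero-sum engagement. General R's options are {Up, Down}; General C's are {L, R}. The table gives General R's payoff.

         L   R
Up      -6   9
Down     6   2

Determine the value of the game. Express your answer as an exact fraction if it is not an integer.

Row minima: Up → -6, Down → 2; maximin = 2.
Column maxima: L → 6, R → 9; minimax = 6.
2 ≠ 6, so there is no saddle point; optimal play is mixed.
Let General R play Up with probability p. Expected payoff against L: (-6)p + 6(1−p) = −12p + 6; against R: 9p + 2(1−p) = 7p + 2.
Setting these equal: −12p + 6 = 7p + 2 ⇒ −19p = -4 ⇒ p = 4/19, and the value is (-12)·(4/19) + 6 = 66/19.
For General C: with q = P(L), equating Up's and Down's payoffs gives −15q + 9 = 4q + 2 ⇒ q = 7/19.

66/19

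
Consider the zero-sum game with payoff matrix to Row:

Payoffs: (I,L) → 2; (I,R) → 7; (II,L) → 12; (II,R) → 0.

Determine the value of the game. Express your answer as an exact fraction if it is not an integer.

Row minima: I → 2, II → 0; maximin = 2.
Column maxima: L → 12, R → 7; minimax = 7.
2 ≠ 7, so there is no saddle point; optimal play is mixed.
Let Row play I with probability p. Expected payoff against L: 2p + 12(1−p) = −10p + 12; against R: 7p + 0(1−p) = 7p.
Setting these equal: −10p + 12 = 7p ⇒ −17p = -12 ⇒ p = 12/17, and the value is (-10)·(12/17) + 12 = 84/17.
For Column: with q = P(L), equating I's and II's payoffs gives −5q + 7 = 12q ⇒ q = 7/17.

84/17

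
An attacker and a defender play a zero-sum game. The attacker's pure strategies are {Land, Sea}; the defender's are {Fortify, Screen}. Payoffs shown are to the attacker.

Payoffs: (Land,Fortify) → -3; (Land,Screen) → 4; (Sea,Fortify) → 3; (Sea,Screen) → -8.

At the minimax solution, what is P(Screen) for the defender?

Row minima: Land → -3, Sea → -8; maximin = -3.
Column maxima: Fortify → 3, Screen → 4; minimax = 3.
-3 ≠ 3, so there is no saddle point; optimal play is mixed.
Let the attacker play Land with probability p. Expected payoff against Fortify: (-3)p + 3(1−p) = −6p + 3; against Screen: 4p + (-8)(1−p) = 12p − 8.
Setting these equal: −6p + 3 = 12p − 8 ⇒ −18p = -11 ⇒ p = 11/18, and the value is (-6)·(11/18) + 3 = -2/3.
For the defender: with q = P(Fortify), equating Land's and Sea's payoffs gives −7q + 4 = 11q − 8 ⇒ q = 2/3.

1/3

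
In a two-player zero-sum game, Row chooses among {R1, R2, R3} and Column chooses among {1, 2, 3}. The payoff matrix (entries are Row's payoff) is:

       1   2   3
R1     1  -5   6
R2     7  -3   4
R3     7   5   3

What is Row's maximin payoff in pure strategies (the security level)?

3

Row minima: R1 → -5, R2 → -3, R3 → 3.
The best of these is 3.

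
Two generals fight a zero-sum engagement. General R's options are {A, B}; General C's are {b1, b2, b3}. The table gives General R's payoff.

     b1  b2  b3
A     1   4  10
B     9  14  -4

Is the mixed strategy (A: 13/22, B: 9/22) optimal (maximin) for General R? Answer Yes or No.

Yes

Against b1 this mix gives (13/22)·1 + (9/22)·9 = 47/11.
Against b2 this mix gives (13/22)·4 + (9/22)·14 = 89/11.
Against b3 this mix gives (13/22)·10 + (9/22)·(-4) = 47/11.
All of General C's active replies (b1, b3) yield 47/11, and no column does worse for General R. The mix makes General C indifferent and guarantees 47/11, so it is optimal.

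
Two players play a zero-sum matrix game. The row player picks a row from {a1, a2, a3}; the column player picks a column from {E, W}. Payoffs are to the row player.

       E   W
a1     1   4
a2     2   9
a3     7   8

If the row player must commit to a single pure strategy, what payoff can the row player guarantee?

7

Row minima: a1 → 1, a2 → 2, a3 → 7.
The best of these is 7.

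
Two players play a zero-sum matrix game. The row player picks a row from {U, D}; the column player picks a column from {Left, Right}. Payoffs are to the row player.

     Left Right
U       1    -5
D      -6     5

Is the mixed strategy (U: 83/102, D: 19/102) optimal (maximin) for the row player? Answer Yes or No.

No

Against Left this mix gives (83/102)·1 + (19/102)·(-6) = -31/102.
Against Right this mix gives (83/102)·(-5) + (19/102)·5 = -160/51.
The column player will play Right, holding the row player to -160/51. Shifting weight toward the row that does better against Right would raise this floor (the equalizing mix achieves -25/17 against both Right and Left), so the proposed strategy is not optimal.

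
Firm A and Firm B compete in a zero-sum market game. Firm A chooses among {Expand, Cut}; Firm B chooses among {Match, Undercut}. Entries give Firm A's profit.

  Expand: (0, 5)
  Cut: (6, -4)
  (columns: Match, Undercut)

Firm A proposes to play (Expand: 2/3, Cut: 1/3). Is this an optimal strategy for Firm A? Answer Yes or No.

Yes

Against Match this mix gives (2/3)·0 + (1/3)·6 = 2.
Against Undercut this mix gives (2/3)·5 + (1/3)·(-4) = 2.
All of Firm B's active replies (Match, Undercut) yield 2, and no column does worse for Firm A. The mix makes Firm B indifferent and guarantees 2, so it is optimal.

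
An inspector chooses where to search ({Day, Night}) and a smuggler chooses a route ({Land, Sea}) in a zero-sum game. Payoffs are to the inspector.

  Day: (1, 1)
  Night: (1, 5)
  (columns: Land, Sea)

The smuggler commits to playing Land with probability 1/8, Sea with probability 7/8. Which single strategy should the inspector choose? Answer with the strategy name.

Night

Expected payoff of Day: (1/8)·1 + (7/8)·1 = 1.
Expected payoff of Night: (1/8)·1 + (7/8)·5 = 9/2.
The largest is 9/2, so the inspector's best response is Night.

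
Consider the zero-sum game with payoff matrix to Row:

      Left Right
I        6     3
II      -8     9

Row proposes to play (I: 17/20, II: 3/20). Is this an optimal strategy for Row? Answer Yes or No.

Yes

Against Left this mix gives (17/20)·6 + (3/20)·(-8) = 39/10.
Against Right this mix gives (17/20)·3 + (3/20)·9 = 39/10.
All of Column's active replies (Left, Right) yield 39/10, and no column does worse for Row. The mix makes Column indifferent and guarantees 39/10, so it is optimal.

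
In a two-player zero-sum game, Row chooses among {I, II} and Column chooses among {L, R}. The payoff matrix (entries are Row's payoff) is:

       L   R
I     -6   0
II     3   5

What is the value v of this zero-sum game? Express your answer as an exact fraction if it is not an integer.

Row minima: I → -6, II → 3; maximin = 3.
Column maxima: L → 3, R → 5; minimax = 3.
Since maximin = minimax = 3, there is a saddle point and the value is 3.

3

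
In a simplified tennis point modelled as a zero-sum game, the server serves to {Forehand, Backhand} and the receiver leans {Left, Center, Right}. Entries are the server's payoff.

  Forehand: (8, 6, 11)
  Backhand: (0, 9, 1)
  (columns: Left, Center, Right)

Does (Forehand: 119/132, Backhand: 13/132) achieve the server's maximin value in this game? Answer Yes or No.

Against Left this mix gives (119/132)·8 + (13/132)·0 = 238/33.
Against Center this mix gives (119/132)·6 + (13/132)·9 = 277/44.
Against Right this mix gives (119/132)·11 + (13/132)·1 = 661/66.
The receiver will play Center, holding the server to 277/44. Shifting weight toward the row that does better against Center would raise this floor (the equalizing mix achieves 72/11 against both Center and Left), so the proposed strategy is not optimal.

No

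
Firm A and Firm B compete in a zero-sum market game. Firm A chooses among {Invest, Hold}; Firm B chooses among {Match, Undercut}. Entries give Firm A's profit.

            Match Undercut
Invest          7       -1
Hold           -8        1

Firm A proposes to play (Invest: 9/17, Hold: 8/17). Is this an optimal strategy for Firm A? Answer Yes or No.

Yes

Against Match this mix gives (9/17)·7 + (8/17)·(-8) = -1/17.
Against Undercut this mix gives (9/17)·(-1) + (8/17)·1 = -1/17.
All of Firm B's active replies (Match, Undercut) yield -1/17, and no column does worse for Firm A. The mix makes Firm B indifferent and guarantees -1/17, so it is optimal.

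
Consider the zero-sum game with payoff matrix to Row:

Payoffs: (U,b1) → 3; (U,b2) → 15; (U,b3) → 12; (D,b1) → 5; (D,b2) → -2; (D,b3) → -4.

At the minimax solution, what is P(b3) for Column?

1/9

Row minima: U → 3, D → -4; maximin = 3.
Column maxima: b1 → 5, b2 → 15, b3 → 12; minimax = 5.
3 ≠ 5, so there is no saddle point; optimal play is mixed.
b2 is strictly dominated by b3 (it gives Row strictly more in every row), so Column never plays it.
On the remaining 2×2 (U, D vs b1, b3):
Let Row play U with probability p. Expected payoff against b1: 3p + 5(1−p) = −2p + 5; against b3: 12p + (-4)(1−p) = 16p − 4.
Setting these equal: −2p + 5 = 16p − 4 ⇒ −18p = -9 ⇒ p = 1/2, and the value is (-2)·(1/2) + 5 = 4.
For Column: with q = P(b1), equating U's and D's payoffs gives −9q + 12 = 9q − 4 ⇒ q = 8/9.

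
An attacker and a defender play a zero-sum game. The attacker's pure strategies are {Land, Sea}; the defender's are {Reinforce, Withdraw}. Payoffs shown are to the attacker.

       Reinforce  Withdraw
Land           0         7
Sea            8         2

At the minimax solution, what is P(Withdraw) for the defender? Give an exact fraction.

8/13

Row minima: Land → 0, Sea → 2; maximin = 2.
Column maxima: Reinforce → 8, Withdraw → 7; minimax = 7.
2 ≠ 7, so there is no saddle point; optimal play is mixed.
Let the attacker play Land with probability p. Expected payoff against Reinforce: 0p + 8(1−p) = −8p + 8; against Withdraw: 7p + 2(1−p) = 5p + 2.
Setting these equal: −8p + 8 = 5p + 2 ⇒ −13p = -6 ⇒ p = 6/13, and the value is (-8)·(6/13) + 8 = 56/13.
For the defender: with q = P(Reinforce), equating Land's and Sea's payoffs gives −7q + 7 = 6q + 2 ⇒ q = 5/13.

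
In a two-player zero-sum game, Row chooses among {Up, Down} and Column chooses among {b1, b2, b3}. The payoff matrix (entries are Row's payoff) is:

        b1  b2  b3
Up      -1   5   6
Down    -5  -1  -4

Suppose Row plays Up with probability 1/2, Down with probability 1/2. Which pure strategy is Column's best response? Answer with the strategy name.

If Column plays b1, Row's expected payoff is (1/2)·(-1) + (1/2)·(-5) = -3.
If Column plays b2, Row's expected payoff is (1/2)·5 + (1/2)·(-1) = 2.
If Column plays b3, Row's expected payoff is (1/2)·6 + (1/2)·(-4) = 1.
Column minimizes Row's payoff; the smallest is -3, so the best response is b1.

b1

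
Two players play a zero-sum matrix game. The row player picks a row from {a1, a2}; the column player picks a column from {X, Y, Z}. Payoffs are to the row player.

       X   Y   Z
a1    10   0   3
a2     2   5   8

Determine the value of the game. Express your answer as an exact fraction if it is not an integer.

Row minima: a1 → 0, a2 → 2; maximin = 2.
Column maxima: X → 10, Y → 5, Z → 8; minimax = 5.
2 ≠ 5, so there is no saddle point; optimal play is mixed.
Z is strictly dominated by Y (it gives the row player strictly more in every row), so the column player never plays it.
On the remaining 2×2 (a1, a2 vs X, Y):
Let the row player play a1 with probability p. Expected payoff against X: 10p + 2(1−p) = 8p + 2; against Y: 0p + 5(1−p) = −5p + 5.
Setting these equal: 8p + 2 = −5p + 5 ⇒ 13p = 3 ⇒ p = 3/13, and the value is (8)·(3/13) + 2 = 50/13.
For the column player: with q = P(X), equating a1's and a2's payoffs gives 10q = −3q + 5 ⇒ q = 5/13.

50/13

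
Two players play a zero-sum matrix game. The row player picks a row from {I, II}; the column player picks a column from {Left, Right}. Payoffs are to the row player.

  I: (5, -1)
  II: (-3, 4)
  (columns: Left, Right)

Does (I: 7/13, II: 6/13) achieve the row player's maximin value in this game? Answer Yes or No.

Against Left this mix gives (7/13)·5 + (6/13)·(-3) = 17/13.
Against Right this mix gives (7/13)·(-1) + (6/13)·4 = 17/13.
All of the column player's active replies (Left, Right) yield 17/13, and no column does worse for the row player. The mix makes the column player indifferent and guarantees 17/13, so it is optimal.

Yes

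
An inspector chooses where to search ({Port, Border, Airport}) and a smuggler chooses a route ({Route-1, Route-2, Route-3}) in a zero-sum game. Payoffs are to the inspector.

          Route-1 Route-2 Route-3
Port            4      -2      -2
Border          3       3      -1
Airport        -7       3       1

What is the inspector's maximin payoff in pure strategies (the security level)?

Row minima: Port → -2, Border → -1, Airport → -7.
The best of these is -1.

-1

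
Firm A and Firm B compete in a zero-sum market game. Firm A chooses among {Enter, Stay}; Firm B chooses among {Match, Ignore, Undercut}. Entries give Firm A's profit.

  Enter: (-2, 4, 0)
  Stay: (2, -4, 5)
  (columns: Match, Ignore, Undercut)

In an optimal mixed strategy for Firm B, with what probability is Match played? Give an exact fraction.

2/3

Row minima: Enter → -2, Stay → -4; maximin = -2.
Column maxima: Match → 2, Ignore → 4, Undercut → 5; minimax = 2.
-2 ≠ 2, so there is no saddle point; optimal play is mixed.
Undercut is strictly dominated by Match (it gives Firm A strictly more in every row), so Firm B never plays it.
On the remaining 2×2 (Enter, Stay vs Match, Ignore):
Let Firm A play Enter with probability p. Expected payoff against Match: (-2)p + 2(1−p) = −4p + 2; against Ignore: 4p + (-4)(1−p) = 8p − 4.
Setting these equal: −4p + 2 = 8p − 4 ⇒ −12p = -6 ⇒ p = 1/2, and the value is (-4)·(1/2) + 2 = 0.
For Firm B: with q = P(Match), equating Enter's and Stay's payoffs gives −6q + 4 = 6q − 4 ⇒ q = 2/3.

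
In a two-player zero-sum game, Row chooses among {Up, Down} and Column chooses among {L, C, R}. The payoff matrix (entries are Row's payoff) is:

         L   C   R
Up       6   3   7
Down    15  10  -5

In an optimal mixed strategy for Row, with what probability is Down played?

Row minima: Up → 3, Down → -5; maximin = 3.
Column maxima: L → 15, C → 10, R → 7; minimax = 7.
3 ≠ 7, so there is no saddle point; optimal play is mixed.
L is strictly dominated by C (it gives Row strictly more in every row), so Column never plays it.
On the remaining 2×2 (Up, Down vs C, R):
Let Row play Up with probability p. Expected payoff against C: 3p + 10(1−p) = −7p + 10; against R: 7p + (-5)(1−p) = 12p − 5.
Setting these equal: −7p + 10 = 12p − 5 ⇒ −19p = -15 ⇒ p = 15/19, and the value is (-7)·(15/19) + 10 = 85/19.
For Column: with q = P(C), equating Up's and Down's payoffs gives −4q + 7 = 15q − 5 ⇒ q = 12/19.

4/19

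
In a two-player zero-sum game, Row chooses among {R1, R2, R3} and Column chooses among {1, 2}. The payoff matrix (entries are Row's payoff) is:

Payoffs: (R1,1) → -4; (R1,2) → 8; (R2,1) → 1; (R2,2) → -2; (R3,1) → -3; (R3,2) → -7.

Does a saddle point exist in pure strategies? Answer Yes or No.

Row minima: R1 → -4, R2 → -2, R3 → -7; maximin = -2.
Column maxima: 1 → 1, 2 → 8; minimax = 1.
-2 ≠ 1, so no pure-strategy equilibrium exists.

No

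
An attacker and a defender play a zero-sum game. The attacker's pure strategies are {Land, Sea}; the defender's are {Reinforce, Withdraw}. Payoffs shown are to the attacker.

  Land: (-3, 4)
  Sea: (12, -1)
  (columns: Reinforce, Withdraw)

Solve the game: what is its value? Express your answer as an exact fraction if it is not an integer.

Row minima: Land → -3, Sea → -1; maximin = -1.
Column maxima: Reinforce → 12, Withdraw → 4; minimax = 4.
-1 ≠ 4, so there is no saddle point; optimal play is mixed.
Let the attacker play Land with probability p. Expected payoff against Reinforce: (-3)p + 12(1−p) = −15p + 12; against Withdraw: 4p + (-1)(1−p) = 5p − 1.
Setting these equal: −15p + 12 = 5p − 1 ⇒ −20p = -13 ⇒ p = 13/20, and the value is (-15)·(13/20) + 12 = 9/4.
For the defender: with q = P(Reinforce), equating Land's and Sea's payoffs gives −7q + 4 = 13q − 1 ⇒ q = 1/4.

9/4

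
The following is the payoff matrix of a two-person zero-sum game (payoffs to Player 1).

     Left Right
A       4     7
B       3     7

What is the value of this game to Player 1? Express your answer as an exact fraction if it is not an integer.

4

Row minima: A → 4, B → 3; maximin = 4.
Column maxima: Left → 4, Right → 7; minimax = 4.
Since maximin = minimax = 4, there is a saddle point and the value is 4.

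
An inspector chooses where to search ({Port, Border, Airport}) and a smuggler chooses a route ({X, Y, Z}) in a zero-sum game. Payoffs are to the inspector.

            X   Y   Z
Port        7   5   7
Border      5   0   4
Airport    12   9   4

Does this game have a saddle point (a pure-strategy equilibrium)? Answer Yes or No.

No

Row minima: Port → 5, Border → 0, Airport → 4; maximin = 5.
Column maxima: X → 12, Y → 9, Z → 7; minimax = 7.
5 ≠ 7, so no pure-strategy equilibrium exists.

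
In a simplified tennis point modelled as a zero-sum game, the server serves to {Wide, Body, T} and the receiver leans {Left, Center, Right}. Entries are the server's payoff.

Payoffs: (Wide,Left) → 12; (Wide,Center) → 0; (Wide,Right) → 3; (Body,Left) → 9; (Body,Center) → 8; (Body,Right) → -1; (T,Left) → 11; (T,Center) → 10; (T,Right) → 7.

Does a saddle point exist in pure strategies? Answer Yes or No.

Row minima: Wide → 0, Body → -1, T → 7; maximin = 7.
Column maxima: Left → 12, Center → 10, Right → 7; minimax = 7.
maximin = minimax = 7, so a saddle point exists.

Yes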